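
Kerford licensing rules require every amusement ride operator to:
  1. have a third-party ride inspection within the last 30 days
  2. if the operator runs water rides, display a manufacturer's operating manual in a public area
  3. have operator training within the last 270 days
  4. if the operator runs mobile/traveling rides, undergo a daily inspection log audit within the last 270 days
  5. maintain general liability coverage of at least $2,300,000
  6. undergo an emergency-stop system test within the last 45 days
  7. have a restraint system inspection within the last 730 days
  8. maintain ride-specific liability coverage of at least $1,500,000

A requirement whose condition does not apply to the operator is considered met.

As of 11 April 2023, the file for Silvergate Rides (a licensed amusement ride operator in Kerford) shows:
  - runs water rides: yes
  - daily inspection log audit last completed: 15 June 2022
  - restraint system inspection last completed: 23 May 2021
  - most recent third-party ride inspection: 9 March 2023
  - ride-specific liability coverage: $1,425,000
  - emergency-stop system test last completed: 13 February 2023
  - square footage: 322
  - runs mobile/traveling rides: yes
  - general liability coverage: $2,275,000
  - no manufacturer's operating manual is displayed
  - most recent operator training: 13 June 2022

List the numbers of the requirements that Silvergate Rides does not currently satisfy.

1, 2, 3, 4, 5, 6, 8

1. third-party ride inspection 33 days ago vs limit 30 → not met
2. condition 'runs water rides' holds; manufacturer's operating manual absent → not met
3. operator training 302 days ago vs limit 270 → not met
4. condition 'runs mobile/traveling rides' holds; daily inspection log audit 300 days ago vs limit 270 → not met
5. general liability coverage $2,275,000 < $2,300,000 → not met
6. emergency-stop system test 57 days ago vs limit 45 → not met
7. restraint system inspection 688 days ago vs limit 730 → met
8. ride-specific liability coverage $1,425,000 < $1,500,000 → not met
Not met: 1, 2, 3, 4, 5, 6, 8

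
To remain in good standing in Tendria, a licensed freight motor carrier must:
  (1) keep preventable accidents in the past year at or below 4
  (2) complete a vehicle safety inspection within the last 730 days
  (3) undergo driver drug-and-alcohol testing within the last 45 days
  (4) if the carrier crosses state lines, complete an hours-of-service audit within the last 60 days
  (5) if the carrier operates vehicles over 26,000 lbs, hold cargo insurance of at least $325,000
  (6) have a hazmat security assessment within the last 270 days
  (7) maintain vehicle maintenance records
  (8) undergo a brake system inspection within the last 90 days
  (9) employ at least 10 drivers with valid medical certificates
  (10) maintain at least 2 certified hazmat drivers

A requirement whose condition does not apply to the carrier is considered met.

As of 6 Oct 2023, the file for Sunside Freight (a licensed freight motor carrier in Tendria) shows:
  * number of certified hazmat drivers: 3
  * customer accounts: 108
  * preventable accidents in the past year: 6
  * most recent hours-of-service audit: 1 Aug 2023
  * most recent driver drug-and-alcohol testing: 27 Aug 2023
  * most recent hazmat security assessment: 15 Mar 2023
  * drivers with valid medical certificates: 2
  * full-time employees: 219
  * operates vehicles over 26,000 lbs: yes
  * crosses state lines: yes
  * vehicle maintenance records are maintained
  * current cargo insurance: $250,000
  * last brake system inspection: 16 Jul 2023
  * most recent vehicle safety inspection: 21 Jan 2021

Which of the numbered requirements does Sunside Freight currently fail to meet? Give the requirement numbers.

1, 2, 4, 5, 9

1. preventable accidents in the past year 6 > 4 → not met
2. vehicle safety inspection 988 days ago vs limit 730 → not met
3. driver drug-and-alcohol testing 40 days ago vs limit 45 → met
4. condition 'crosses state lines' holds; hours-of-service audit 66 days ago vs limit 60 → not met
5. condition 'operates vehicles over 26,000 lbs' holds; cargo insurance $250,000 < $325,000 → not met
6. hazmat security assessment 205 days ago vs limit 270 → met
7. vehicle maintenance records present → met
8. brake system inspection 82 days ago vs limit 90 → met
9. drivers with valid medical certificates 2 < 10 → not met
10. certified hazmat drivers 3 ≥ 2 → met
Not met: 1, 2, 4, 5, 9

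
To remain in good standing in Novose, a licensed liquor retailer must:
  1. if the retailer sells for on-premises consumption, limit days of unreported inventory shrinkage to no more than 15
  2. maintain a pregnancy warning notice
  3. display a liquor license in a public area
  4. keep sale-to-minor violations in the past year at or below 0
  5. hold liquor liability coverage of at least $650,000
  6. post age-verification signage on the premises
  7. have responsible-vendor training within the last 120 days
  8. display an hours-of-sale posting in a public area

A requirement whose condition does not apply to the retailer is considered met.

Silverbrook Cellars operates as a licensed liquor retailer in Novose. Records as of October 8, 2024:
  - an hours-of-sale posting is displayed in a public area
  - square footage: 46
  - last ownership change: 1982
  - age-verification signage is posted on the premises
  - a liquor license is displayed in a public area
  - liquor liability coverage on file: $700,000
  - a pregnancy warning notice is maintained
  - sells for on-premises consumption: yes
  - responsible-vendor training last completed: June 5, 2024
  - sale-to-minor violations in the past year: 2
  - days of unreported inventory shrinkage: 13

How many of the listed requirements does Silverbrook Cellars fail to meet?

1. condition 'sells for on-premises consumption' holds; days of unreported inventory shrinkage 13 ≤ 15 → met
2. pregnancy warning notice present → met
3. liquor license present → met
4. sale-to-minor violations in the past year 2 > 0 → not met
5. liquor liability coverage $700,000 ≥ $650,000 → met
6. age-verification signage present → met
7. responsible-vendor training 125 days ago vs limit 120 → not met
8. hours-of-sale posting present → met
Not met: 2 of 8

2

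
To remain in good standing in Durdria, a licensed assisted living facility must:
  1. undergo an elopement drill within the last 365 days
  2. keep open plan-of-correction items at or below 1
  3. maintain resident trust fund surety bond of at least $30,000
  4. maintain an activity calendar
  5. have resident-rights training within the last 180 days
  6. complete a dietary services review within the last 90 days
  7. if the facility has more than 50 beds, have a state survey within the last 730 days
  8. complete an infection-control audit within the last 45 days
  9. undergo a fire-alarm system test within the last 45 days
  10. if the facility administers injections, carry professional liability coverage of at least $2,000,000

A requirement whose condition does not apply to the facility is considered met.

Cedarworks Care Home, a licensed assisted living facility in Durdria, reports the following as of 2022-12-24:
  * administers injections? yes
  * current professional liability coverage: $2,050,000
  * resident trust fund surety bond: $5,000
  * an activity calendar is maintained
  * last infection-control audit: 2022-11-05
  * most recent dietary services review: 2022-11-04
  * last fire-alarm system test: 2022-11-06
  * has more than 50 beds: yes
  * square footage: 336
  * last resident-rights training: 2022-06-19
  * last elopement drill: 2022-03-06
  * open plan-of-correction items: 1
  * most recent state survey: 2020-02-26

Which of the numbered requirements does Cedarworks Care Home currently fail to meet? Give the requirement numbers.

3, 5, 7, 8, 9

1. elopement drill 293 days ago vs limit 365 → met
2. open plan-of-correction items 1 ≤ 1 → met
3. resident trust fund surety bond $5,000 < $30,000 → not met
4. activity calendar present → met
5. resident-rights training 188 days ago vs limit 180 → not met
6. dietary services review 50 days ago vs limit 90 → met
7. condition 'has more than 50 beds' holds; state survey 1032 days ago vs limit 730 → not met
8. infection-control audit 49 days ago vs limit 45 → not met
9. fire-alarm system test 48 days ago vs limit 45 → not met
10. condition 'administers injections' holds; professional liability coverage $2,050,000 ≥ $2,000,000 → met
Not met: 3, 5, 7, 8, 9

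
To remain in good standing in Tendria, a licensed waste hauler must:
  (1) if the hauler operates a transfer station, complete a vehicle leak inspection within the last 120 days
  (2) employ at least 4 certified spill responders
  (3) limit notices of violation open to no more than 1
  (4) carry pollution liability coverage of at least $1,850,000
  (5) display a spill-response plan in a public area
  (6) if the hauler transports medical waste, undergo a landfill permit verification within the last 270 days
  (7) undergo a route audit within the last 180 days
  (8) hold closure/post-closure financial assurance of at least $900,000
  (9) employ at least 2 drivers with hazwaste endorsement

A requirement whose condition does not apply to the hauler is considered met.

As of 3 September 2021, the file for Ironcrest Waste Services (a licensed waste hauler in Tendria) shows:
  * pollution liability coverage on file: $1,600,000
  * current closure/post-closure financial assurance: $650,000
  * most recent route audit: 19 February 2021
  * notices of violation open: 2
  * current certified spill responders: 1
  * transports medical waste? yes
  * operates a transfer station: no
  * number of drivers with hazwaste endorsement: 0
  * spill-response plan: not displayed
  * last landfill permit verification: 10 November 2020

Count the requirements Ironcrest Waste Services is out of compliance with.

8

1. condition 'operates a transfer station' does not hold → requirement n/a → met
2. certified spill responders 1 < 4 → not met
3. notices of violation open 2 > 1 → not met
4. pollution liability coverage $1,600,000 < $1,850,000 → not met
5. spill-response plan absent → not met
6. condition 'transports medical waste' holds; landfill permit verification 297 days ago vs limit 270 → not met
7. route audit 196 days ago vs limit 180 → not met
8. closure/post-closure financial assurance $650,000 < $900,000 → not met
9. drivers with hazwaste endorsement 0 < 2 → not met
Not met: 8 of 9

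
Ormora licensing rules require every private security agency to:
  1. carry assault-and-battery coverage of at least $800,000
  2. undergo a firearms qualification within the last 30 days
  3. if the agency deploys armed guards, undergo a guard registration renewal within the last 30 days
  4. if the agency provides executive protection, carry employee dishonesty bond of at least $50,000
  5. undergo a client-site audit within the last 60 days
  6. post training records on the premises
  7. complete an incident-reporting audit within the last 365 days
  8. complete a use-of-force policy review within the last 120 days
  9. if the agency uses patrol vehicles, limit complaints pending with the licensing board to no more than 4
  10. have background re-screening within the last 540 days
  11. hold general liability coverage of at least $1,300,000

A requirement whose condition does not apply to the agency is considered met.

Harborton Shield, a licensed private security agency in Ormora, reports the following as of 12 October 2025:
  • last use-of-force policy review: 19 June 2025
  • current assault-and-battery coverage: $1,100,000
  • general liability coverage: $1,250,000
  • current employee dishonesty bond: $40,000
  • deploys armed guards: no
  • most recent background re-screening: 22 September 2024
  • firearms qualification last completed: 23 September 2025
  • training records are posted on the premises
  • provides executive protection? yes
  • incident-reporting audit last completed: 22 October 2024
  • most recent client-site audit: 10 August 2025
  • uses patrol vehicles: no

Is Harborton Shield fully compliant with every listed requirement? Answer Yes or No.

1. assault-and-battery coverage $1,100,000 ≥ $800,000 → met
2. firearms qualification 19 days ago vs limit 30 → met
3. condition 'deploys armed guards' does not hold → requirement n/a → met
4. condition 'provides executive protection' holds; employee dishonesty bond $40,000 < $50,000 → not met
5. client-site audit 63 days ago vs limit 60 → not met
6. training records present → met
7. incident-reporting audit 355 days ago vs limit 365 → met
8. use-of-force policy review 115 days ago vs limit 120 → met
9. condition 'uses patrol vehicles' does not hold → requirement n/a → met
10. background re-screening 385 days ago vs limit 540 → met
11. general liability coverage $1,250,000 < $1,300,000 → not met
Not met: 4, 5, 11

No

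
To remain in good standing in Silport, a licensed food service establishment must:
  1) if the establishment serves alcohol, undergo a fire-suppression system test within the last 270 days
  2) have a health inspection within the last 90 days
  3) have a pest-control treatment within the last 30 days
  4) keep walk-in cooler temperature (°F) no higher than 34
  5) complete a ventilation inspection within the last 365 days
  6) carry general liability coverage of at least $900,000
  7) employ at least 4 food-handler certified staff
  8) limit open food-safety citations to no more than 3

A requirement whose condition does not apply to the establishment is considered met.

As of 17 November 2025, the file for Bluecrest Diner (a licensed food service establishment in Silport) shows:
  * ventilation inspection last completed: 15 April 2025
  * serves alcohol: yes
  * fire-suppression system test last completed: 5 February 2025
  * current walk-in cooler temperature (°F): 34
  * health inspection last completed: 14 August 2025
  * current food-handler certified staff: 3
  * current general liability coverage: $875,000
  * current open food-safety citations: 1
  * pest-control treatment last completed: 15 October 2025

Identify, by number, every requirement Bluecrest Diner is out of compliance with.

1, 2, 3, 6, 7

1. condition 'serves alcohol' holds; fire-suppression system test 285 days ago vs limit 270 → not met
2. health inspection 95 days ago vs limit 90 → not met
3. pest-control treatment 33 days ago vs limit 30 → not met
4. walk-in cooler temperature (°F) 34 ≤ 34 → met
5. ventilation inspection 216 days ago vs limit 365 → met
6. general liability coverage $875,000 < $900,000 → not met
7. food-handler certified staff 3 < 4 → not met
8. open food-safety citations 1 ≤ 3 → met
Not met: 1, 2, 3, 6, 7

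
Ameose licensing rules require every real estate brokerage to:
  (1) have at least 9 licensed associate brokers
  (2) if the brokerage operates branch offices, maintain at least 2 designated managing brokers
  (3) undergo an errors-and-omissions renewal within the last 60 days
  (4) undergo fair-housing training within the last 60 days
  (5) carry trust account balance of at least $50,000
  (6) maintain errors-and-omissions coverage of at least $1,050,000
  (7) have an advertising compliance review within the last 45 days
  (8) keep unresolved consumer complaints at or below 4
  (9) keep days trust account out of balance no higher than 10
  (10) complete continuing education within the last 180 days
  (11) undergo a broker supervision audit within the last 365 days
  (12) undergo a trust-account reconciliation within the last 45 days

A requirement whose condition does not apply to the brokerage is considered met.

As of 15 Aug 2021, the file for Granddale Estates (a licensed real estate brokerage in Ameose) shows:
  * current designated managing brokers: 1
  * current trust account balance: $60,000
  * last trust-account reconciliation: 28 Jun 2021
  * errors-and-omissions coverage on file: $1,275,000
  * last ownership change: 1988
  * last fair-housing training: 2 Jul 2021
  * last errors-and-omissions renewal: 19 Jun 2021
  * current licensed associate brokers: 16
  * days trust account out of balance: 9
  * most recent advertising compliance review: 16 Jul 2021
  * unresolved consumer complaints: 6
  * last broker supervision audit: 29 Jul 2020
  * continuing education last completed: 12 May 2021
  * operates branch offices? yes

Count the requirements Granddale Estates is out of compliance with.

4

1. licensed associate brokers 16 ≥ 9 → met
2. condition 'operates branch offices' holds; designated managing brokers 1 < 2 → not met
3. errors-and-omissions renewal 57 days ago vs limit 60 → met
4. fair-housing training 44 days ago vs limit 60 → met
5. trust account balance $60,000 ≥ $50,000 → met
6. errors-and-omissions coverage $1,275,000 ≥ $1,050,000 → met
7. advertising compliance review 30 days ago vs limit 45 → met
8. unresolved consumer complaints 6 > 4 → not met
9. days trust account out of balance 9 ≤ 10 → met
10. continuing education 95 days ago vs limit 180 → met
11. broker supervision audit 382 days ago vs limit 365 → not met
12. trust-account reconciliation 48 days ago vs limit 45 → not met
Not met: 4 of 12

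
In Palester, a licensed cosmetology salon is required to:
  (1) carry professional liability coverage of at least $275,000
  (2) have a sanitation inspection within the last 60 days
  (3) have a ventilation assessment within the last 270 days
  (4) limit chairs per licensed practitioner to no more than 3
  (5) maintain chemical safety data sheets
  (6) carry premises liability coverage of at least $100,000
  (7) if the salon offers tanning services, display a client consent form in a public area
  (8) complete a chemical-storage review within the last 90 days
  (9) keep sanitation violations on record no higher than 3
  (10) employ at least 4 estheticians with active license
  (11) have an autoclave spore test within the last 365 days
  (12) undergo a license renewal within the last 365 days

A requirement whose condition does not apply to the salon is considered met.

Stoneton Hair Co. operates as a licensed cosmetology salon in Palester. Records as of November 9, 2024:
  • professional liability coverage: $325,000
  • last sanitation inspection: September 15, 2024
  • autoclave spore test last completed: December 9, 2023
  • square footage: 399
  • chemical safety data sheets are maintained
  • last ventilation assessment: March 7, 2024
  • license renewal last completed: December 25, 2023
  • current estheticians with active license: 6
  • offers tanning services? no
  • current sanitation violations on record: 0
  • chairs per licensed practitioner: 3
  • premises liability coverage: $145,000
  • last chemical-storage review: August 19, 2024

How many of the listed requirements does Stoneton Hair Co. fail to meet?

1. professional liability coverage $325,000 ≥ $275,000 → met
2. sanitation inspection 55 days ago vs limit 60 → met
3. ventilation assessment 247 days ago vs limit 270 → met
4. chairs per licensed practitioner 3 ≤ 3 → met
5. chemical safety data sheets present → met
6. premises liability coverage $145,000 ≥ $100,000 → met
7. condition 'offers tanning services' does not hold → requirement n/a → met
8. chemical-storage review 82 days ago vs limit 90 → met
9. sanitation violations on record 0 ≤ 3 → met
10. estheticians with active license 6 ≥ 4 → met
11. autoclave spore test 336 days ago vs limit 365 → met
12. license renewal 320 days ago vs limit 365 → met
Not met: 0 of 12

0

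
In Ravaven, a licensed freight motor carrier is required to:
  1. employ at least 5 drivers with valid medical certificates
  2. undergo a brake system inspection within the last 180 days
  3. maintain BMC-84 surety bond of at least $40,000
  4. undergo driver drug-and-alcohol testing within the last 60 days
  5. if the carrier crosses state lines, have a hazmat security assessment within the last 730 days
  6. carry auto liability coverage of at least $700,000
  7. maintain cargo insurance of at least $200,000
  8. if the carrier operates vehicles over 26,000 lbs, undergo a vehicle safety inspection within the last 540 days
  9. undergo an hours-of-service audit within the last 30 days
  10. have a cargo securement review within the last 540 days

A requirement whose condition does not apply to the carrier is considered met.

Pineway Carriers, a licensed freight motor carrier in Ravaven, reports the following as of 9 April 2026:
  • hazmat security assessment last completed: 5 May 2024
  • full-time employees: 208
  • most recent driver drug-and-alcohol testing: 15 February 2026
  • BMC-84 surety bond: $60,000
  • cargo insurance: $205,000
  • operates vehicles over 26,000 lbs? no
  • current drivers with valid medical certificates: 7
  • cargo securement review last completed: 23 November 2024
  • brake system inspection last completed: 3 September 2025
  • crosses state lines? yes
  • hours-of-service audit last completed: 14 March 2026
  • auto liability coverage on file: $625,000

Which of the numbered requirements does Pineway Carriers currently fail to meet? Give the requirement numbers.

1. drivers with valid medical certificates 7 ≥ 5 → met
2. brake system inspection 218 days ago vs limit 180 → not met
3. BMC-84 surety bond $60,000 ≥ $40,000 → met
4. driver drug-and-alcohol testing 53 days ago vs limit 60 → met
5. condition 'crosses state lines' holds; hazmat security assessment 704 days ago vs limit 730 → met
6. auto liability coverage $625,000 < $700,000 → not met
7. cargo insurance $205,000 ≥ $200,000 → met
8. condition 'operates vehicles over 26,000 lbs' does not hold → requirement n/a → met
9. hours-of-service audit 26 days ago vs limit 30 → met
10. cargo securement review 502 days ago vs limit 540 → met
Not met: 2, 6

2, 6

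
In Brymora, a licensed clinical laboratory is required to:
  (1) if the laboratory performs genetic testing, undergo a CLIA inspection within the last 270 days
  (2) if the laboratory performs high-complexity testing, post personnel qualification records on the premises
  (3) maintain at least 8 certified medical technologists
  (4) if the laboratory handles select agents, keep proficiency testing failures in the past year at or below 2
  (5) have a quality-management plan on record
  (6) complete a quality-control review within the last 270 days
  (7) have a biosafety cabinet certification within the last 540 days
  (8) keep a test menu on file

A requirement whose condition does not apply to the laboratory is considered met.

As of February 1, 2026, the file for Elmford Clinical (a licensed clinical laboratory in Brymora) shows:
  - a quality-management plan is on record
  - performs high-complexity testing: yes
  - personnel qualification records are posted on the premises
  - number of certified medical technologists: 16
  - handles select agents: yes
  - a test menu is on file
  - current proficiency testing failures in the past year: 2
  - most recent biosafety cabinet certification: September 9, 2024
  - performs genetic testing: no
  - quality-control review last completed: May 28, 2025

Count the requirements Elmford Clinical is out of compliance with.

0

1. condition 'performs genetic testing' does not hold → requirement n/a → met
2. condition 'performs high-complexity testing' holds; personnel qualification records present → met
3. certified medical technologists 16 ≥ 8 → met
4. condition 'handles select agents' holds; proficiency testing failures in the past year 2 ≤ 2 → met
5. quality-management plan present → met
6. quality-control review 249 days ago vs limit 270 → met
7. biosafety cabinet certification 510 days ago vs limit 540 → met
8. test menu present → met
Not met: 0 of 8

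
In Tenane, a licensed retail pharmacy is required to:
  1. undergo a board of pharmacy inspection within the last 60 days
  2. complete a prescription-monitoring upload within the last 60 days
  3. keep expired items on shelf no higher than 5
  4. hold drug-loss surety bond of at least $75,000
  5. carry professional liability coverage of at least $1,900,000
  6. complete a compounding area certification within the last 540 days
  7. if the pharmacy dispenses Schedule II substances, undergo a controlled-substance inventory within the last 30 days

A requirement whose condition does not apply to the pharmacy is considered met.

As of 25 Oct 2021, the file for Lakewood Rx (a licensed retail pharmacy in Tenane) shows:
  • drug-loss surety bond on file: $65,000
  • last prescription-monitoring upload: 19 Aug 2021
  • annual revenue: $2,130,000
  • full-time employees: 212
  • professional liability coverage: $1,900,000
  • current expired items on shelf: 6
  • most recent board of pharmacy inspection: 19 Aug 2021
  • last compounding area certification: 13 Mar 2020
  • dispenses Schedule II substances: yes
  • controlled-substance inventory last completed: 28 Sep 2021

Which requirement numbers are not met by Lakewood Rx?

1. board of pharmacy inspection 67 days ago vs limit 60 → not met
2. prescription-monitoring upload 67 days ago vs limit 60 → not met
3. expired items on shelf 6 > 5 → not met
4. drug-loss surety bond $65,000 < $75,000 → not met
5. professional liability coverage $1,900,000 ≥ $1,900,000 → met
6. compounding area certification 591 days ago vs limit 540 → not met
7. condition 'dispenses Schedule II substances' holds; controlled-substance inventory 27 days ago vs limit 30 → met
Not met: 1, 2, 3, 4, 6

1, 2, 3, 4, 6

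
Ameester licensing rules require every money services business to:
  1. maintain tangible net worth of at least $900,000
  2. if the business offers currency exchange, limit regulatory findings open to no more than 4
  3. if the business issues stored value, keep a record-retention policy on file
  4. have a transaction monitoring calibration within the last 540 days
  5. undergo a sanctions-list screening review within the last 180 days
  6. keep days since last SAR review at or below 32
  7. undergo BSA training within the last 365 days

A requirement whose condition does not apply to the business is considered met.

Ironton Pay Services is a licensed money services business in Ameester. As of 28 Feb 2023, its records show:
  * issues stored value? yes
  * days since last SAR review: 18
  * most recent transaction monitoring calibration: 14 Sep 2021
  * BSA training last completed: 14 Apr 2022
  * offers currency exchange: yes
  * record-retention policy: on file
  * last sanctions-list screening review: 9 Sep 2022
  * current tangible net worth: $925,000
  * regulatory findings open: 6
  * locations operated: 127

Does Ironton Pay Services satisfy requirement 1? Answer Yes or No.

1. tangible net worth $925,000 ≥ $900,000 → met

Yes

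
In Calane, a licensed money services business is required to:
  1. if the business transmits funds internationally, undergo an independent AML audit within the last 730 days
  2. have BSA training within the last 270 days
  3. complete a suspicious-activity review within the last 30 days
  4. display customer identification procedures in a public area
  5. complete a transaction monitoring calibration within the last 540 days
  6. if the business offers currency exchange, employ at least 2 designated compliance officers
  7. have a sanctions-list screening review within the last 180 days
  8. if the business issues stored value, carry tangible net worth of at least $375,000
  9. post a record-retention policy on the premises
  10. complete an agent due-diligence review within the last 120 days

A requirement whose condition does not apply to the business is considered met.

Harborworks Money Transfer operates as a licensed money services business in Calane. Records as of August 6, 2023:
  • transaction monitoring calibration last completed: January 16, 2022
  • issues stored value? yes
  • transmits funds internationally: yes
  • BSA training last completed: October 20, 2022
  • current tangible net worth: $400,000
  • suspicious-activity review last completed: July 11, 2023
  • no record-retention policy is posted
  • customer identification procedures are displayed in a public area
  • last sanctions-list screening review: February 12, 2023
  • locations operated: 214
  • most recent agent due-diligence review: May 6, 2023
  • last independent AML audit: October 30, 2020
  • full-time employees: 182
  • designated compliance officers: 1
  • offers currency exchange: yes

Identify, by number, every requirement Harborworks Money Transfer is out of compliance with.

1, 2, 5, 6, 9

1. condition 'transmits funds internationally' holds; independent AML audit 1010 days ago vs limit 730 → not met
2. BSA training 290 days ago vs limit 270 → not met
3. suspicious-activity review 26 days ago vs limit 30 → met
4. customer identification procedures present → met
5. transaction monitoring calibration 567 days ago vs limit 540 → not met
6. condition 'offers currency exchange' holds; designated compliance officers 1 < 2 → not met
7. sanctions-list screening review 175 days ago vs limit 180 → met
8. condition 'issues stored value' holds; tangible net worth $400,000 ≥ $375,000 → met
9. record-retention policy absent → not met
10. agent due-diligence review 92 days ago vs limit 120 → met
Not met: 1, 2, 5, 6, 9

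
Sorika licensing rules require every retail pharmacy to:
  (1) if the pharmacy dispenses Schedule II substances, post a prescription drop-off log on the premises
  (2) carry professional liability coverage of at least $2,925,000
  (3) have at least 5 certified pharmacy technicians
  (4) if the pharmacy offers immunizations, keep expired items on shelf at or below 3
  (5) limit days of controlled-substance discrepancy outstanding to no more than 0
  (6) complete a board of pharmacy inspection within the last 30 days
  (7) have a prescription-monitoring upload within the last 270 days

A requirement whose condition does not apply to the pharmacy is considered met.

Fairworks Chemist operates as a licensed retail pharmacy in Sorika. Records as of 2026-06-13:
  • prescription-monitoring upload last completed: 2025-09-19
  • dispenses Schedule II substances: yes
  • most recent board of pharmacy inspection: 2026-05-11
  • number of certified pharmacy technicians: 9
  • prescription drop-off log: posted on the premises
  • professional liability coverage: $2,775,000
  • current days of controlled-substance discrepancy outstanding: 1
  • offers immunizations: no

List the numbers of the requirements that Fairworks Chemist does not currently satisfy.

2, 5, 6

1. condition 'dispenses Schedule II substances' holds; prescription drop-off log present → met
2. professional liability coverage $2,775,000 < $2,925,000 → not met
3. certified pharmacy technicians 9 ≥ 5 → met
4. condition 'offers immunizations' does not hold → requirement n/a → met
5. days of controlled-substance discrepancy outstanding 1 > 0 → not met
6. board of pharmacy inspection 33 days ago vs limit 30 → not met
7. prescription-monitoring upload 267 days ago vs limit 270 → met
Not met: 2, 5, 6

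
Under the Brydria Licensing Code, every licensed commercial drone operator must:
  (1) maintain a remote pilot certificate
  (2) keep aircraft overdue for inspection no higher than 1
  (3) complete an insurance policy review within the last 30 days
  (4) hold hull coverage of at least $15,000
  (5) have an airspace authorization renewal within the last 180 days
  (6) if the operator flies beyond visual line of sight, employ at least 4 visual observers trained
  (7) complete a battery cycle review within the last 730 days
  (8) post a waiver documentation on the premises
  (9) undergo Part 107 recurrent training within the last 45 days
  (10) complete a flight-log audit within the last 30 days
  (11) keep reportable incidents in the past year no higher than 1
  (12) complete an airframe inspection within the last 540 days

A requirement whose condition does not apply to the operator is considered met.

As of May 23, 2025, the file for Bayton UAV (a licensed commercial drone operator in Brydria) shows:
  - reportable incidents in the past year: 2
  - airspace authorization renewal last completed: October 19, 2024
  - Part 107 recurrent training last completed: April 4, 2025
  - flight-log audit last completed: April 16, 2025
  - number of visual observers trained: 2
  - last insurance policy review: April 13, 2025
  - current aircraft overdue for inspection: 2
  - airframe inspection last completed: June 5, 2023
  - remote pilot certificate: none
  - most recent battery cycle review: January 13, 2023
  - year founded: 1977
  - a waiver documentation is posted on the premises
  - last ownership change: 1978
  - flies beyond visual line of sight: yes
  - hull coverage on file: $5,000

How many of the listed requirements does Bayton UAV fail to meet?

1. remote pilot certificate absent → not met
2. aircraft overdue for inspection 2 > 1 → not met
3. insurance policy review 40 days ago vs limit 30 → not met
4. hull coverage $5,000 < $15,000 → not met
5. airspace authorization renewal 216 days ago vs limit 180 → not met
6. condition 'flies beyond visual line of sight' holds; visual observers trained 2 < 4 → not met
7. battery cycle review 861 days ago vs limit 730 → not met
8. waiver documentation present → met
9. Part 107 recurrent training 49 days ago vs limit 45 → not met
10. flight-log audit 37 days ago vs limit 30 → not met
11. reportable incidents in the past year 2 > 1 → not met
12. airframe inspection 718 days ago vs limit 540 → not met
Not met: 11 of 12

11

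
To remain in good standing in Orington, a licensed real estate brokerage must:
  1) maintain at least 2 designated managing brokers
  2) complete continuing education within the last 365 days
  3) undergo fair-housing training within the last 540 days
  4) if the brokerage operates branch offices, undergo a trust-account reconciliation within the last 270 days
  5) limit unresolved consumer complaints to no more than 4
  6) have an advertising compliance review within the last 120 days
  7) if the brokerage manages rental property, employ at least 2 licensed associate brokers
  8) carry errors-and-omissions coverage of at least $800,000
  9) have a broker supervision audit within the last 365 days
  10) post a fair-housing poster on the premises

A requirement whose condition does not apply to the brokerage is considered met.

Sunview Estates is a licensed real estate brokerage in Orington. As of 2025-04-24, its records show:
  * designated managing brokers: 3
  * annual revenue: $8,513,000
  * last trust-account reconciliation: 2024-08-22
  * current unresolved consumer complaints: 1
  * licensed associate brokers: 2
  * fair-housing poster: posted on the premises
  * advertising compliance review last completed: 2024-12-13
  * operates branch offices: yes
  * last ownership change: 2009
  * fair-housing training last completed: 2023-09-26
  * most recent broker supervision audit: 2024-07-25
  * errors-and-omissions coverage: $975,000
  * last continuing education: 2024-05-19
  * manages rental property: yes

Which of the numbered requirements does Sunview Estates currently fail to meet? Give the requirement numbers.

3, 6

1. designated managing brokers 3 ≥ 2 → met
2. continuing education 340 days ago vs limit 365 → met
3. fair-housing training 576 days ago vs limit 540 → not met
4. condition 'operates branch offices' holds; trust-account reconciliation 245 days ago vs limit 270 → met
5. unresolved consumer complaints 1 ≤ 4 → met
6. advertising compliance review 132 days ago vs limit 120 → not met
7. condition 'manages rental property' holds; licensed associate brokers 2 ≥ 2 → met
8. errors-and-omissions coverage $975,000 ≥ $800,000 → met
9. broker supervision audit 273 days ago vs limit 365 → met
10. fair-housing poster present → met
Not met: 3, 6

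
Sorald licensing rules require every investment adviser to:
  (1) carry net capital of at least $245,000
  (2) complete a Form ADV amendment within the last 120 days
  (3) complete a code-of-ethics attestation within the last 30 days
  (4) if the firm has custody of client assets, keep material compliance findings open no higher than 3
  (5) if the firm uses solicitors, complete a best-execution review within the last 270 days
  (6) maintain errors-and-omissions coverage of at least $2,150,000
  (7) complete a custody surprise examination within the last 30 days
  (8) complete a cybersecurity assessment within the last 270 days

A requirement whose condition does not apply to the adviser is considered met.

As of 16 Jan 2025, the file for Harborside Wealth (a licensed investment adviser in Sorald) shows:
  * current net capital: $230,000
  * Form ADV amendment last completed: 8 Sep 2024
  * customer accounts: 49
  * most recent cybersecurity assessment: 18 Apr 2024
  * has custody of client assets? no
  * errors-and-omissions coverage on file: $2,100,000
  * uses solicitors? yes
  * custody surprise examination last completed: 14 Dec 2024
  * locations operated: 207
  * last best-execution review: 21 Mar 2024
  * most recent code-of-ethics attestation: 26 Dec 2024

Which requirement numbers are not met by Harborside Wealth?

1. net capital $230,000 < $245,000 → not met
2. Form ADV amendment 130 days ago vs limit 120 → not met
3. code-of-ethics attestation 21 days ago vs limit 30 → met
4. condition 'has custody of client assets' does not hold → requirement n/a → met
5. condition 'uses solicitors' holds; best-execution review 301 days ago vs limit 270 → not met
6. errors-and-omissions coverage $2,100,000 < $2,150,000 → not met
7. custody surprise examination 33 days ago vs limit 30 → not met
8. cybersecurity assessment 273 days ago vs limit 270 → not met
Not met: 1, 2, 5, 6, 7, 8

1, 2, 5, 6, 7, 8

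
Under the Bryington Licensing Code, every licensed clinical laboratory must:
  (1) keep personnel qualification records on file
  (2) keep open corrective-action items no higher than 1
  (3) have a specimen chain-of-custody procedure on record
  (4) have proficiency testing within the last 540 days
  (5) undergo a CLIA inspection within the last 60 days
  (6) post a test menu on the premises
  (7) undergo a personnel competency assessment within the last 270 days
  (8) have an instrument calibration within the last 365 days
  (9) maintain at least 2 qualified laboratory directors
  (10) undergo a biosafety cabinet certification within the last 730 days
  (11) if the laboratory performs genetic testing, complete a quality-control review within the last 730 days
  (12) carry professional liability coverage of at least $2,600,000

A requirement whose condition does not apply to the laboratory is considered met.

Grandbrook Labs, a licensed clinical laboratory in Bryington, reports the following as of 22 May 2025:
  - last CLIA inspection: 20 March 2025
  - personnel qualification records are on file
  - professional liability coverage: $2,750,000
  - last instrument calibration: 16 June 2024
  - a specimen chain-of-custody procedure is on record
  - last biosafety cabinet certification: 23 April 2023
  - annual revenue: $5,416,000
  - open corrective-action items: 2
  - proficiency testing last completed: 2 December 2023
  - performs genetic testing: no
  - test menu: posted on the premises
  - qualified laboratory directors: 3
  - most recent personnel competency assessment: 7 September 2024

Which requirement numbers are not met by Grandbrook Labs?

2, 5, 10

1. personnel qualification records present → met
2. open corrective-action items 2 > 1 → not met
3. specimen chain-of-custody procedure present → met
4. proficiency testing 537 days ago vs limit 540 → met
5. CLIA inspection 63 days ago vs limit 60 → not met
6. test menu present → met
7. personnel competency assessment 257 days ago vs limit 270 → met
8. instrument calibration 340 days ago vs limit 365 → met
9. qualified laboratory directors 3 ≥ 2 → met
10. biosafety cabinet certification 760 days ago vs limit 730 → not met
11. condition 'performs genetic testing' does not hold → requirement n/a → met
12. professional liability coverage $2,750,000 ≥ $2,600,000 → met
Not met: 2, 5, 10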